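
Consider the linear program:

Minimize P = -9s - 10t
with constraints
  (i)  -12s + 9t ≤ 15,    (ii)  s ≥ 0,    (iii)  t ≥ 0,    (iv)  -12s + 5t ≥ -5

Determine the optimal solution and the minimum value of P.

Vertices and P = -9s - 10t:
  (0, 5/3) → P = -50/3
  (5/2, 5) → P = -145/2
  (0, 0) → P = 0
  (5/12, 0) → P = -15/4

s = 5/2, t = 5, minimum P = -145/2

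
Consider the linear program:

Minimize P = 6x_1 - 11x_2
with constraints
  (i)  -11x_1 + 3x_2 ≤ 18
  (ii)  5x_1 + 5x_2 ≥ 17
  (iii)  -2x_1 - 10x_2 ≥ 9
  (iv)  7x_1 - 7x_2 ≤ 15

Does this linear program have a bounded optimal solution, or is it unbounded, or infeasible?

The boundaries -11x_1 + 3x_2 = 18 and 5x_1 + 5x_2 = 17 meet at (-39/70, 277/70), but that point violates -2x_1 - 10x_2 ≥ 9. Every candidate vertex is excluded by some other constraint, so the feasible region is empty.

infeasible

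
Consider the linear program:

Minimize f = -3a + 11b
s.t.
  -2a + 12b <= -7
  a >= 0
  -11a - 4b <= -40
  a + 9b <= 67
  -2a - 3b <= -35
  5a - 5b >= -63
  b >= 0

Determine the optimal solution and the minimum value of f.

a = 67, b = 0, minimum f = -201

Corner points and f = -3a + 11b:
  (289/10, 127/30) → f = -602/15
  (147/10, 28/15) → f = -707/30
  (67, 0) → f = -201
  (35/2, 0) → f = -105/2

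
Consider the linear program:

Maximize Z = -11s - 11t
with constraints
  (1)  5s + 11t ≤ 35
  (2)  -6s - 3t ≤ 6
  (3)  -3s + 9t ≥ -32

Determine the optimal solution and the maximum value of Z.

s = 2/3, t = -10/3, maximum Z = 88/3

Vertices and Z = -11s - 11t:
  (-57/17, 80/17) → Z = -253/17
  (667/78, -55/78) → Z = -1122/13
  (2/3, -10/3) → Z = 88/3

At the optimal vertex, -6s - 3t = 6 and -3s + 9t = -32.
Solving simultaneously gives s = 2/3, t = -10/3.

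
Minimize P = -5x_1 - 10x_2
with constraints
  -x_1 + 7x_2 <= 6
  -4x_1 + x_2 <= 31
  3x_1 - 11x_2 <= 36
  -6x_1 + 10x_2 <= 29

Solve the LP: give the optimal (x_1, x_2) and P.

x_1 = 159/5, x_2 = 27/5, minimum P = -213

Feasible corners and P = -5x_1 - 10x_2:
  (159/5, 27/5) → P = -213
  (-143/32, 7/32) → P = 645/32
  (-377/41, -237/41) → P = 4255/41
  (-281/34, -35/17) → P = 2105/34

At the optimal vertex, -x_1 + 7x_2 = 6 and 3x_1 - 11x_2 = 36.
Solving simultaneously gives x_1 = 159/5, x_2 = 27/5.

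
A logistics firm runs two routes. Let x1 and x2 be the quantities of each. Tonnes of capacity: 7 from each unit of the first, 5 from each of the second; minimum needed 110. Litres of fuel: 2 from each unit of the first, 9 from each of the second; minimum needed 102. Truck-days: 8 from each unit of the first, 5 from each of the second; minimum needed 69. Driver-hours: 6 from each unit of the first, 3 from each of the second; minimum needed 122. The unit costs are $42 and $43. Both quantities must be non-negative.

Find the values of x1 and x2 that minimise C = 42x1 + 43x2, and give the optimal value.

Vertices and C = 42x1 + 43x2:
  (0, 122/3) → C = 5246/3
  (51, 0) → C = 2142
  (33/2, 23/3) → C = 3068/3
The feasible region is unbounded (it extends along (0, 1), (1, 0)), but C strictly increases along every unbounded feasible direction, so there is no improving ray and the minimum is attained at a vertex.

The optimum lies where 2x1 + 9x2 = 102 and 6x1 + 3x2 = 122.
Solving simultaneously gives x1 = 33/2, x2 = 23/3.

x1 = 33/2, x2 = 23/3, minimum C = 3068/3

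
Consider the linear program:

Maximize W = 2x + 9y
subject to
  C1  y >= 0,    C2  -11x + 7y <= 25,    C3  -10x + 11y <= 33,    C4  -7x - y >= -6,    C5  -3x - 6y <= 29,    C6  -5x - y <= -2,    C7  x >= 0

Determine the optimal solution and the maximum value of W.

x = 11/29, y = 97/29, maximum W = 895/29

Feasible corners and W = 2x + 9y:
  (6/7, 0) → W = 12/7
  (2/5, 0) → W = 4/5
  (11/29, 97/29) → W = 895/29
  (0, 3) → W = 27
  (0, 2) → W = 18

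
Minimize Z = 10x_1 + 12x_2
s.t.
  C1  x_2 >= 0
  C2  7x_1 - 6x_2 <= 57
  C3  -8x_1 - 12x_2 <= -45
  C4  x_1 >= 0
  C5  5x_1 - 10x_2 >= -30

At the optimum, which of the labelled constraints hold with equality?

C3 and C5

Extreme points and Z = 10x_1 + 12x_2:
  (57/7, 0) → Z = 570/7
  (45/8, 0) → Z = 225/4
  (75/4, 99/8) → Z = 336
  (9/14, 93/28) → Z = 324/7

The minimum is at (9/14, 93/28). Substituting into each constraint, equality holds for C3 and C5; the remaining constraints have slack.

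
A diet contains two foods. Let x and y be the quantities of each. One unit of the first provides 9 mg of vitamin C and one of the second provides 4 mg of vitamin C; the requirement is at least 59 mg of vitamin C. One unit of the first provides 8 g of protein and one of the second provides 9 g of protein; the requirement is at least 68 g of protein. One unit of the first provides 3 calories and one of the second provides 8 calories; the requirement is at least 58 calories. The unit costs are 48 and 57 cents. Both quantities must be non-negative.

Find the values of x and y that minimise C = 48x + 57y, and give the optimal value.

Extreme points and C = 48x + 57y:
  (0, 59/4) → C = 3363/4
  (58/3, 0) → C = 928
  (4, 23/4) → C = 2079/4
The feasible region is unbounded (it extends along (0, 1), (1, 0)), but C strictly increases along every unbounded feasible direction, so there is no improving ray and the minimum is attained at a vertex.

x = 4, y = 23/4, minimum C = 2079/4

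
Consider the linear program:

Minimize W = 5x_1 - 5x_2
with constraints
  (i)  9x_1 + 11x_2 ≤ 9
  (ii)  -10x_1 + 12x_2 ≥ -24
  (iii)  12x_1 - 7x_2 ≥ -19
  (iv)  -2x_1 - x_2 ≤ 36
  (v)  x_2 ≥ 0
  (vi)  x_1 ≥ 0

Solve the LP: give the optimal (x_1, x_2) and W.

x_1 = 0, x_2 = 9/11, minimum W = -45/11

Feasible corners and W = 5x_1 - 5x_2:
  (1, 0) → W = 5
  (0, 9/11) → W = -45/11
  (0, 0) → W = 0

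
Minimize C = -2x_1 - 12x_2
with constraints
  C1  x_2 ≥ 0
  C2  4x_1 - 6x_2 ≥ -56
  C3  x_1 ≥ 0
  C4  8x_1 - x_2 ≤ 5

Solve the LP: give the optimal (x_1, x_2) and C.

x_1 = 43/22, x_2 = 117/11, minimum C = -1447/11

Corner points and C = -2x_1 - 12x_2:
  (0, 0) → C = 0
  (5/8, 0) → C = -5/4
  (0, 28/3) → C = -112
  (43/22, 117/11) → C = -1447/11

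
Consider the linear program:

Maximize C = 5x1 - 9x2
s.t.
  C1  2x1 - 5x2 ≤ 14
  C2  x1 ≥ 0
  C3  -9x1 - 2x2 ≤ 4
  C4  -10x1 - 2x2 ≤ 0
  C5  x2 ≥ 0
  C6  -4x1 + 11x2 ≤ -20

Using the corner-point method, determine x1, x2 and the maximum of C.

Extreme points and C = 5x1 - 9x2:
  (7, 0) → C = 35
  (27, 8) → C = 63
  (5, 0) → C = 25

x1 = 27, x2 = 8, maximum C = 63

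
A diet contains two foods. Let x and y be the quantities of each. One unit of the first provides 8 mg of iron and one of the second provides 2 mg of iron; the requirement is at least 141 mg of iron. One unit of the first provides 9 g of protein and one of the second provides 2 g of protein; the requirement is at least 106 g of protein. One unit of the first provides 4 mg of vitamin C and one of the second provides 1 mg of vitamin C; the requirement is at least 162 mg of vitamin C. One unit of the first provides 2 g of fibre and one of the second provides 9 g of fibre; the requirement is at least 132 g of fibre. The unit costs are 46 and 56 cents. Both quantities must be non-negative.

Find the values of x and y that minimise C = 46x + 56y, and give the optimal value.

x = 39, y = 6, minimum C = 2130

Feasible corners and C = 46x + 56y:
  (0, 162) → C = 9072
  (66, 0) → C = 3036
  (39, 6) → C = 2130
The feasible region is unbounded (it extends along (0, 1), (1, 0)), but C strictly increases along every unbounded feasible direction, so there is no improving ray and the minimum is attained at a vertex.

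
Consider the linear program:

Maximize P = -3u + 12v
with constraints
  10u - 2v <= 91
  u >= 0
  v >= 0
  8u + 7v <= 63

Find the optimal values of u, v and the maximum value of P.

u = 0, v = 9, maximum P = 108

Corner points and P = -3u + 12v:
  (0, 0) → P = 0
  (0, 9) → P = 108
  (63/8, 0) → P = -189/8

The optimum lies where u = 0 and 8u + 7v = 63.
Solving simultaneously gives u = 0, v = 9.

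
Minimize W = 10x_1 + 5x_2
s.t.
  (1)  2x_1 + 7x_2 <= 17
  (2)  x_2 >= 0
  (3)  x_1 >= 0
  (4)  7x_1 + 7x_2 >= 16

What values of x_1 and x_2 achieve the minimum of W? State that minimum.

Extreme points and W = 10x_1 + 5x_2:
  (17/2, 0) → W = 85
  (0, 17/7) → W = 85/7
  (16/7, 0) → W = 160/7
  (0, 16/7) → W = 80/7

At the optimal vertex, x_1 = 0 and 7x_1 + 7x_2 = 16.
Solving simultaneously gives x_1 = 0, x_2 = 16/7.

x_1 = 0, x_2 = 16/7, minimum W = 80/7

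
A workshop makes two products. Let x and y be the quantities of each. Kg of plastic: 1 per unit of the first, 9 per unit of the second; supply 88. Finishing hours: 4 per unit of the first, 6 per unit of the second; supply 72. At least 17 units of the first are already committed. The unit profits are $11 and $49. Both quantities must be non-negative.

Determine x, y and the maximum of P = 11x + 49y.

x = 17, y = 2/3, maximum P = 659/3

The binding constraints are 4x + 6y = 72 and x = 17.
Solving simultaneously gives x = 17, y = 2/3.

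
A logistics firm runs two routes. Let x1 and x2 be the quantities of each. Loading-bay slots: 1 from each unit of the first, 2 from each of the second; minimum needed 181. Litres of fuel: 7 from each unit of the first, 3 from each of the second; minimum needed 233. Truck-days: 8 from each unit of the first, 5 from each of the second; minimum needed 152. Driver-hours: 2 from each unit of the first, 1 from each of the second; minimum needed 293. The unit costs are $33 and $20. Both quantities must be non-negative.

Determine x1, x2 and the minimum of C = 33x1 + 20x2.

x1 = 135, x2 = 23, minimum C = 4915

Extreme points and C = 33x1 + 20x2:
  (0, 293) → C = 5860
  (181, 0) → C = 5973
  (135, 23) → C = 4915
The feasible region is unbounded (it extends along (0, 1), (1, 0)), but C strictly increases along every unbounded feasible direction, so there is no improving ray and the minimum is attained at a vertex.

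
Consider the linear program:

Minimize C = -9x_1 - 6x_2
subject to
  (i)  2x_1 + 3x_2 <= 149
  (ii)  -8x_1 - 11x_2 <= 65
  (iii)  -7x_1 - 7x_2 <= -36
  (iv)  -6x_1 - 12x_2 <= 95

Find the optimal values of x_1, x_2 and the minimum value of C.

x_1 = 691/2, x_2 = -542/3, minimum C = -4051/2

Corner points and C = -9x_1 - 6x_2:
  (-935/7, 971/7) → C = 2589/7
  (691/2, -542/3) → C = -4051/2
  (1097/42, -881/42) → C = -1529/14

At the optimal vertex, 2x_1 + 3x_2 = 149 and -6x_1 - 12x_2 = 95.
Solving simultaneously gives x_1 = 691/2, x_2 = -542/3.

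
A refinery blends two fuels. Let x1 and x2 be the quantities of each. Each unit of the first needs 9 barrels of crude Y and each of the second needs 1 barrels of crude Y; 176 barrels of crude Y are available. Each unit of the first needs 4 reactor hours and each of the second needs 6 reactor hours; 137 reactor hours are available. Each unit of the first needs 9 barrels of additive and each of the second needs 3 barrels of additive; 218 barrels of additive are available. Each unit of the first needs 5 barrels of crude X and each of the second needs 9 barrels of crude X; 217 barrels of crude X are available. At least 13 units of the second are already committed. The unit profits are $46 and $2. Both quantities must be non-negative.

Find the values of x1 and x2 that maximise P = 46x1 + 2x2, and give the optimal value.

x1 = 59/4, x2 = 13, maximum P = 1409/2

Extreme points and P = 46x1 + 2x2:
  (0, 137/6) → P = 137/3
  (0, 13) → P = 26
  (59/4, 13) → P = 1409/2

At the optimal vertex, 4x1 + 6x2 = 137 and x2 = 13.
Solving simultaneously gives x1 = 59/4, x2 = 13.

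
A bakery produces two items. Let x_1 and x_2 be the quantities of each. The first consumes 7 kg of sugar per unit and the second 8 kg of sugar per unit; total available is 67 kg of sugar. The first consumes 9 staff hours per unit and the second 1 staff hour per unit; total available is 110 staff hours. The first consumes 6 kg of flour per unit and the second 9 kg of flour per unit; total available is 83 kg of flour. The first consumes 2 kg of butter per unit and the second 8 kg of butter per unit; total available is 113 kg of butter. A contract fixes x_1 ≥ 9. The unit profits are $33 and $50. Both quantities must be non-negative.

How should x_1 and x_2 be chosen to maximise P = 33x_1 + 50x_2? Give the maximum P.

x_1 = 9, x_2 = 1/2, maximum P = 322

Corner points and P = 33x_1 + 50x_2:
  (67/7, 0) → P = 2211/7
  (9, 0) → P = 297
  (9, 1/2) → P = 322

The optimum lies where 7x_1 + 8x_2 = 67 and x_1 = 9.
Solving simultaneously gives x_1 = 9, x_2 = 1/2.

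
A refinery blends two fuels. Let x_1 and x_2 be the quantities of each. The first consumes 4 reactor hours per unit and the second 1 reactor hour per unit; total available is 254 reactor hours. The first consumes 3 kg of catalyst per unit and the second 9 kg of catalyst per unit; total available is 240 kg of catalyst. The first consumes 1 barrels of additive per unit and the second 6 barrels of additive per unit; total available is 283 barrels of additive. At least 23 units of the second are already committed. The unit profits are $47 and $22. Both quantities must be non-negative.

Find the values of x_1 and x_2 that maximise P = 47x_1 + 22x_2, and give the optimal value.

x_1 = 11, x_2 = 23, maximum P = 1023

The binding constraints are 3x_1 + 9x_2 = 240 and x_2 = 23.
Solving simultaneously gives x_1 = 11, x_2 = 23.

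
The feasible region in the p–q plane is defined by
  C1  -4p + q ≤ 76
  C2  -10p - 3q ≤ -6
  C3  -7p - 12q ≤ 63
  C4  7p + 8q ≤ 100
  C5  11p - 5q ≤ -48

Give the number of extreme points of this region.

Pairwise boundary intersections that survive every other constraint:
  (-252/59, 958/59)
  (-114/83, 546/83)
  (116/123, 1436/123)

3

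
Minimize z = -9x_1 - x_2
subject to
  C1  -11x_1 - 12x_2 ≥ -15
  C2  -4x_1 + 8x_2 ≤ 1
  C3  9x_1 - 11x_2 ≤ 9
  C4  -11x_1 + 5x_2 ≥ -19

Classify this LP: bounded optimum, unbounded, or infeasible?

bounded optimum

Feasible corners and z = -9x_1 - x_2:
  (27/34, 71/136) → z = -1043/136
  (273/229, 36/229) → z = -2493/229
The feasible region has finitely many vertices and no improving ray; the minimum is -2493/229 at (273/229, 36/229).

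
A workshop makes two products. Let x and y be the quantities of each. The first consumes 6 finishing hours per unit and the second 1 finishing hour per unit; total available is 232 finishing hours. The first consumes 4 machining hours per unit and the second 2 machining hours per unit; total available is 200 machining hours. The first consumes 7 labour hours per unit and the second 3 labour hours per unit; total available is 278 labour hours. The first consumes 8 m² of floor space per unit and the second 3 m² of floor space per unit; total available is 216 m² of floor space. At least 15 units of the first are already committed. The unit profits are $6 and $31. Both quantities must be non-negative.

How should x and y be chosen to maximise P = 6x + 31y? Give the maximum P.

x = 15, y = 32, maximum P = 1082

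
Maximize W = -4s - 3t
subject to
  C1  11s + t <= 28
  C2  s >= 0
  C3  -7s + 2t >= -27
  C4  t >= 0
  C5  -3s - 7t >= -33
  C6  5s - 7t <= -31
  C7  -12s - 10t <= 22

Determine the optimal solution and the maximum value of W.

s = 0, t = 31/7, maximum W = -93/7

Extreme points and W = -4s - 3t:
  (0, 33/7) → W = -99/7
  (0, 31/7) → W = -93/7
  (1/4, 129/28) → W = -415/28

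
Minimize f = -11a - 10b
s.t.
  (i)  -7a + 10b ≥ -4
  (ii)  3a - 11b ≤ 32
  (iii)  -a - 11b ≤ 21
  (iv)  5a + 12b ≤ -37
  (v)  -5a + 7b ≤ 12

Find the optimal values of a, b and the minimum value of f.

a = -155/43, b = -68/43, minimum f = 2385/43

Extreme points and f = -11a - 10b:
  (-155/43, -68/43) → f = 2385/43
  (-9/2, -3/2) → f = 129/2
  (-403/95, -25/19) → f = 5683/95

The binding constraints are -a - 11b = 21 and 5a + 12b = -37.
Solving simultaneously gives a = -155/43, b = -68/43.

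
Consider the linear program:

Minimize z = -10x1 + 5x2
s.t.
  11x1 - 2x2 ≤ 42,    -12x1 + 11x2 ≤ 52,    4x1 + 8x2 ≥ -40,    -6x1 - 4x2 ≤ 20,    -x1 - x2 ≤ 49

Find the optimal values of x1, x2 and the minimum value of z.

Corner points and z = -10x1 + 5x2:
  (566/97, 1076/97) → z = -280/97
  (8/3, -19/3) → z = -175/3
  (-214/57, 12/19) → z = 2320/57
  (0, -5) → z = -25

x1 = 8/3, x2 = -19/3, minimum z = -175/3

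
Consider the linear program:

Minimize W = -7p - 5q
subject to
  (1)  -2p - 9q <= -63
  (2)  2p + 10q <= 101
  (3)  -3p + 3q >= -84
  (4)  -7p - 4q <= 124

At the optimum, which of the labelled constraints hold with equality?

Extreme points and W = -7p - 5q:
  (315/11, 7/11) → W = -2240/11
  (-1368/55, 689/55) → W = 6131/55
  (127/4, 15/4) → W = -241
  (-822/31, 955/62) → W = 6733/62

The minimum is at (127/4, 15/4). Substituting into each constraint, equality holds for (2) and (3); the remaining constraints have slack.

(2) and (3)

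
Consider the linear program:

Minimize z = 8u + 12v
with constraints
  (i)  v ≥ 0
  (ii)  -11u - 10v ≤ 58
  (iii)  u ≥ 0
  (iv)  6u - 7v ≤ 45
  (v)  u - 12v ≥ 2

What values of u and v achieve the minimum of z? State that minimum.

u = 2, v = 0, minimum z = 16

Feasible corners and z = 8u + 12v:
  (15/2, 0) → z = 60
  (2, 0) → z = 16
  (526/65, 33/65) → z = 4604/65

At the optimal vertex, v = 0 and u - 12v = 2.
Solving simultaneously gives u = 2, v = 0.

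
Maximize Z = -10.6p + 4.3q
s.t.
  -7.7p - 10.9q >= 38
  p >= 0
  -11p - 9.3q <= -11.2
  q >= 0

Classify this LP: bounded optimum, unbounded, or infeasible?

The boundaries -7.7p - 10.9q = 38 and -11p - 9.3q = -11.2 meet at (47548/4829, -4584/439), but that point violates q ≥ 0. Every candidate vertex is excluded by some other constraint, so the feasible region is empty.

infeasible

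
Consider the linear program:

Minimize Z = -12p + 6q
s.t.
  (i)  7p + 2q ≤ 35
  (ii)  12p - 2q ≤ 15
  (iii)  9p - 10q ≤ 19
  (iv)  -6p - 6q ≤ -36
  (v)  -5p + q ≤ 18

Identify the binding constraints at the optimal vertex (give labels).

Corner points and Z = -12p + 6q:
  (50/19, 315/38) → Z = 345/19
  (-1/17, 301/17) → Z = 1818/17
  (27/14, 57/14) → Z = 9/7
  (-2, 8) → Z = 72

The minimum is at (27/14, 57/14). Substituting into each constraint, equality holds for (ii) and (iv); the remaining constraints have slack.

(ii) and (iv)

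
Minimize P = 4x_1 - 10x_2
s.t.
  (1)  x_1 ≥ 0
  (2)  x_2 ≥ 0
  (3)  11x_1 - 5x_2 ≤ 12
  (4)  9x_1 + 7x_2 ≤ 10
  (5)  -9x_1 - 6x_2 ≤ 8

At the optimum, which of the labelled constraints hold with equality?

(1) and (4)

Corner points and P = 4x_1 - 10x_2:
  (0, 0) → P = 0
  (0, 10/7) → P = -100/7
  (12/11, 0) → P = 48/11
  (67/61, 1/61) → P = 258/61

The minimum is at (0, 10/7). Substituting into each constraint, equality holds for (1) and (4); the remaining constraints have slack.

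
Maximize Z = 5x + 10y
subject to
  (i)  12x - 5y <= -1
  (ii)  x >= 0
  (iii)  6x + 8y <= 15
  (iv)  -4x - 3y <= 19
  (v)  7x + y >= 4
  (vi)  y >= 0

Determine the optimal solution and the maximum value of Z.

x = 17/50, y = 81/50, maximum Z = 179/10

Extreme points and Z = 5x + 10y:
  (67/126, 31/21) → Z = 2195/126
  (19/47, 55/47) → Z = 645/47
  (17/50, 81/50) → Z = 179/10

The optimum lies where 6x + 8y = 15 and 7x + y = 4.
Solving simultaneously gives x = 17/50, y = 81/50.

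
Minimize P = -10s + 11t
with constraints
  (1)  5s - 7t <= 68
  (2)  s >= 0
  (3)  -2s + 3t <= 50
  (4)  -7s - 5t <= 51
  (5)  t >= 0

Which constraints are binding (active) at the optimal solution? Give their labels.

(1) and (3)

Corner points and P = -10s + 11t:
  (554, 386) → P = -1294
  (68/5, 0) → P = -136
  (0, 50/3) → P = 550/3
  (0, 0) → P = 0

The minimum is at (554, 386). Substituting into each constraint, equality holds for (1) and (3); the remaining constraints have slack.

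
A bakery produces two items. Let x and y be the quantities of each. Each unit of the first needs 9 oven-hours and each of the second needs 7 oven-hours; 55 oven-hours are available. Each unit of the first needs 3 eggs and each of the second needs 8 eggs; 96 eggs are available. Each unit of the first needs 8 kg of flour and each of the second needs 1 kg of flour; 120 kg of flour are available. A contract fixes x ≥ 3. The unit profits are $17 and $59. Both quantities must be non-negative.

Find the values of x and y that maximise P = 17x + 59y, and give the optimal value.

Vertices and P = 17x + 59y:
  (55/9, 0) → P = 935/9
  (3, 0) → P = 51
  (3, 4) → P = 287

x = 3, y = 4, maximum P = 287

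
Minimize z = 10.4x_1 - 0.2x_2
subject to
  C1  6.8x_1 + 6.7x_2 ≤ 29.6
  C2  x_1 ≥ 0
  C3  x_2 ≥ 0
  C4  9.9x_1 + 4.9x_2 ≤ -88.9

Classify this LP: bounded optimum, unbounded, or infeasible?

The boundaries 6.8x_1 + 6.7x_2 = 29.6 and x_1 = 0 meet at (0, 296/67), but that point violates 9.9x_1 + 4.9x_2 ≤ -88.9. Every candidate vertex is excluded by some other constraint, so the feasible region is empty.

infeasible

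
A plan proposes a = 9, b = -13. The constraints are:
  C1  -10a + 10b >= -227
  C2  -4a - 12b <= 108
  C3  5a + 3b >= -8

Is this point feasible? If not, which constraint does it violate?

not feasible — violates C2

Constraint C2: -4a - 12b = 120, which is not ≤ 108. All other constraints are satisfied.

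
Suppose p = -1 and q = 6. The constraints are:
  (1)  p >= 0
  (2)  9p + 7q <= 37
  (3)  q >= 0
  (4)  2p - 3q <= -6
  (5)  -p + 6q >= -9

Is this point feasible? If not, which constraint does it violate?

not feasible — violates (1)

Constraint (1): p = -1, which is not ≥ 0. All other constraints are satisfied.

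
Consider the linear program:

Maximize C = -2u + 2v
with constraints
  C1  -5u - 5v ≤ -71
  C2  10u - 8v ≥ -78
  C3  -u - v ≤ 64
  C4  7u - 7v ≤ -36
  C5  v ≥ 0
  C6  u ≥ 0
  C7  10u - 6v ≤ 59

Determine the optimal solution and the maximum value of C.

u = 47, v = 137/2, maximum C = 43

Corner points and C = -2u + 2v:
  (89/45, 110/9) → C = 922/45
  (317/70, 677/70) → C = 72/7
  (47, 137/2) → C = 43
  (629/28, 773/28) → C = 72/7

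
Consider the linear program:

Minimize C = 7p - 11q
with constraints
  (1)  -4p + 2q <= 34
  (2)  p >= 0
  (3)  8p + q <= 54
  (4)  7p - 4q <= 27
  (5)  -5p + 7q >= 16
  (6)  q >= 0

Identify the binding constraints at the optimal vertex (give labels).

Corner points and C = 7p - 11q:
  (0, 17) → C = -187
  (37/10, 122/5) → C = -485/2
  (0, 16/7) → C = -176/7
  (362/61, 398/61) → C = -1844/61

The minimum is at (37/10, 122/5). Substituting into each constraint, equality holds for (1) and (3); the remaining constraints have slack.

(1) and (3)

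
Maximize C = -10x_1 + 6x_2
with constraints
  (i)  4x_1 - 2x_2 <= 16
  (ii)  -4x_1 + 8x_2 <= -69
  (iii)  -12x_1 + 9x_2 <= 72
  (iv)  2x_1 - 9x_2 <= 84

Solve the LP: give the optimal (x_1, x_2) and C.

Corner points and C = -10x_1 + 6x_2:
  (-5/12, -53/6) → C = -293/6
  (-3/4, -19/2) → C = -99/2
  (-51/20, -99/10) → C = -339/10

The optimum lies where -4x_1 + 8x_2 = -69 and 2x_1 - 9x_2 = 84.
Solving simultaneously gives x_1 = -51/20, x_2 = -99/10.

x_1 = -51/20, x_2 = -99/10, maximum C = -339/10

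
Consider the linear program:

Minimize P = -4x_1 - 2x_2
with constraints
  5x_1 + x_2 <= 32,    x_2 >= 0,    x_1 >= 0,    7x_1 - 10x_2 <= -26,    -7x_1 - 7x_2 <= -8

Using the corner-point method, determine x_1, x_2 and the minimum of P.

x_1 = 0, x_2 = 32, minimum P = -64

Extreme points and P = -4x_1 - 2x_2:
  (0, 32) → P = -64
  (98/19, 118/19) → P = -628/19
  (0, 13/5) → P = -26/5

The binding constraints are 5x_1 + x_2 = 32 and x_1 = 0.
Solving simultaneously gives x_1 = 0, x_2 = 32.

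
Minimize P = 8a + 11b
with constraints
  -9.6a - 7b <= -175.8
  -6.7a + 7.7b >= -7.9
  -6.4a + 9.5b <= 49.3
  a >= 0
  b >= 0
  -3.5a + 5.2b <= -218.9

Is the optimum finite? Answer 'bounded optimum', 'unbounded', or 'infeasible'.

The boundaries -9.6a - 7b = -175.8 and -6.7a + 7.7b = -7.9 meet at (10064/863, 55101/6041), but that point violates -3.5a + 5.2b ≤ -218.9. Every candidate vertex is excluded by some other constraint, so the feasible region is empty.

infeasible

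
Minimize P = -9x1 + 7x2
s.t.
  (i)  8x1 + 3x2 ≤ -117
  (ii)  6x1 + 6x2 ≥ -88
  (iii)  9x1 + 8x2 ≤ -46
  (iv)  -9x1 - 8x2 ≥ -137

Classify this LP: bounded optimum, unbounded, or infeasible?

bounded optimum

Vertices and P = -9x1 + 7x2:
  (-73/5, -1/15) → P = 1964/15
  (-798/37, 685/37) → P = 11977/37
The feasible region has finitely many vertices and no improving ray; the minimum is 1964/15 at (-73/5, -1/15).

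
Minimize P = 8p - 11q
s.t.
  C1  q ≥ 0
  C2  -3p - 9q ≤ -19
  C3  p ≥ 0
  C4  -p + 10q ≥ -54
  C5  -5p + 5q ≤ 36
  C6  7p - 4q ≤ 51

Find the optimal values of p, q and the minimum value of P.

p = 133/5, q = 169/5, minimum P = -159

Vertices and P = 8p - 11q:
  (19/3, 0) → P = 152/3
  (51/7, 0) → P = 408/7
  (0, 19/9) → P = -209/9
  (0, 36/5) → P = -396/5
  (133/5, 169/5) → P = -159

At the optimal vertex, -5p + 5q = 36 and 7p - 4q = 51.
Solving simultaneously gives p = 133/5, q = 169/5.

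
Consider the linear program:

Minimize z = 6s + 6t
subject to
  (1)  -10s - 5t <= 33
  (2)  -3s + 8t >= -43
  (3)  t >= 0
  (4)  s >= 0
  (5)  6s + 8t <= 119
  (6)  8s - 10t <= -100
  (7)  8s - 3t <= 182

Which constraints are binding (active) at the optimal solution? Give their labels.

Vertices and z = 6s + 6t:
  (0, 119/8) → z = 357/4
  (0, 10) → z = 60
  (195/62, 388/31) → z = 2913/31

The minimum is at (0, 10). Substituting into each constraint, equality holds for (4) and (6); the remaining constraints have slack.

(4) and (6)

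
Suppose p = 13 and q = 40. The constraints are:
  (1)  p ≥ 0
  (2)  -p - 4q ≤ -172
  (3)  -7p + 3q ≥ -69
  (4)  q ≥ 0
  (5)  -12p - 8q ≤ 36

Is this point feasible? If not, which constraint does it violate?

(1): 13 ≥ 0 ✓
(2): -173 ≤ -172 ✓
(3): 29 ≥ -69 ✓
(4): 40 ≥ 0 ✓
(5): -476 ≤ 36 ✓

feasible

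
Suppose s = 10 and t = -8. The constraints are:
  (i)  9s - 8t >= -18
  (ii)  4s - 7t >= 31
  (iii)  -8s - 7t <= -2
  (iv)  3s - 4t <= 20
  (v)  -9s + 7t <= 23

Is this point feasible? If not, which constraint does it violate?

Constraint (iv): 3s - 4t = 62, which is not ≤ 20. All other constraints are satisfied.

not feasible — violates (iv)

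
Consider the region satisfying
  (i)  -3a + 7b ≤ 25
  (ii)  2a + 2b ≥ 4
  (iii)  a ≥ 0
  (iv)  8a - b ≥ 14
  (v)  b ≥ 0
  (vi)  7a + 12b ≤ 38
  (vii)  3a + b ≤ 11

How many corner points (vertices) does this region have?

5

Pairwise boundary intersections that survive every other constraint:
  (16/9, 2/9)
  (2, 0)
  (2, 2)
  (11/3, 0)
  (94/29, 37/29)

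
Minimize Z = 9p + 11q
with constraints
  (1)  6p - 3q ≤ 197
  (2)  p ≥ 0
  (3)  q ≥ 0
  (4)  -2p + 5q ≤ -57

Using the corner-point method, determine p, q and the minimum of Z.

p = 57/2, q = 0, minimum Z = 513/2

Extreme points and Z = 9p + 11q:
  (197/6, 0) → Z = 591/2
  (407/12, 13/6) → Z = 3949/12
  (57/2, 0) → Z = 513/2

At the optimal vertex, q = 0 and -2p + 5q = -57.
Solving simultaneously gives p = 57/2, q = 0.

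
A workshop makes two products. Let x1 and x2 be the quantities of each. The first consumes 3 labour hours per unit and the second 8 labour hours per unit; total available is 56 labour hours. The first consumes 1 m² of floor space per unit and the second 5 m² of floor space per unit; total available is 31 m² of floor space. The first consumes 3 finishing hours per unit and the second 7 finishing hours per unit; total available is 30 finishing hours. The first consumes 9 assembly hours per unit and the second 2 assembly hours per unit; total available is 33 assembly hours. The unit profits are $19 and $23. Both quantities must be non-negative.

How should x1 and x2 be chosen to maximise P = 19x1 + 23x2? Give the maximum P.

x1 = 3, x2 = 3, maximum P = 126

Feasible corners and P = 19x1 + 23x2:
  (0, 0) → P = 0
  (0, 30/7) → P = 690/7
  (11/3, 0) → P = 209/3
  (3, 3) → P = 126

The optimum lies where 3x1 + 7x2 = 30 and 9x1 + 2x2 = 33.
Solving simultaneously gives x1 = 3, x2 = 3.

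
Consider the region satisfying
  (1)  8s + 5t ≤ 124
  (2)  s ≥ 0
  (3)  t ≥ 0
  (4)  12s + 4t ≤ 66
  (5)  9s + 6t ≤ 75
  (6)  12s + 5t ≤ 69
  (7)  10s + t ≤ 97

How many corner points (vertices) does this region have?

5

Pairwise boundary intersections that survive every other constraint:
  (0, 0)
  (0, 25/2)
  (11/2, 0)
  (9/2, 3)
  (13/9, 31/3)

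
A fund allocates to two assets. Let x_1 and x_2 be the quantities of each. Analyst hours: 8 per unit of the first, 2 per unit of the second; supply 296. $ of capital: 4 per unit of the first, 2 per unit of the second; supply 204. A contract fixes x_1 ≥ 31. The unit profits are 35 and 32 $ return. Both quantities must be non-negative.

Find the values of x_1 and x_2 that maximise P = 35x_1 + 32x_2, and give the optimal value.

Corner points and P = 35x_1 + 32x_2:
  (37, 0) → P = 1295
  (31, 0) → P = 1085
  (31, 24) → P = 1853

The binding constraints are 8x_1 + 2x_2 = 296 and x_1 = 31.
Solving simultaneously gives x_1 = 31, x_2 = 24.

x_1 = 31, x_2 = 24, maximum P = 1853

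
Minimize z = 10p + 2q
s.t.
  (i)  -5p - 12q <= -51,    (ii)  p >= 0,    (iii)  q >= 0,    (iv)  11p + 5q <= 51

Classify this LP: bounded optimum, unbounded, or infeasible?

Vertices and z = 10p + 2q:
  (0, 17/4) → z = 17/2
  (357/107, 306/107) → z = 4182/107
  (0, 51/5) → z = 102/5
The feasible region has finitely many vertices and no improving ray; the minimum is 17/2 at (0, 17/4).

bounded optimum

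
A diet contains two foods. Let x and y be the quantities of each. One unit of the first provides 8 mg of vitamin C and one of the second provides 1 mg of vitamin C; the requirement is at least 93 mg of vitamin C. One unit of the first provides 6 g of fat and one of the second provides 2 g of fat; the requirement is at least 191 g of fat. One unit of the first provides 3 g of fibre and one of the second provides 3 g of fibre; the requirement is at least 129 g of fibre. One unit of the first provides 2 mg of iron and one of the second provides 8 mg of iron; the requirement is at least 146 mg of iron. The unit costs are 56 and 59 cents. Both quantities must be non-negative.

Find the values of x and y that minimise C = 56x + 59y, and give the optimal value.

x = 33, y = 10, minimum C = 2438

The feasible region is unbounded (it extends along (0, 1), (1, 0)), but C strictly increases along every unbounded feasible direction, so there is no improving ray and the minimum is attained at a vertex.

The binding constraints are 3x + 3y = 129 and 2x + 8y = 146.
Solving simultaneously gives x = 33, y = 10.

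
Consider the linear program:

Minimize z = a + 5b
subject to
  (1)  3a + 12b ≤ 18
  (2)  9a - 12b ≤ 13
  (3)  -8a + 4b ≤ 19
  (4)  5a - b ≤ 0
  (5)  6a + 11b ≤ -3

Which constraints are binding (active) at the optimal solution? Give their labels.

(2) and (3)

Vertices and z = a + 5b:
  (-14/3, -55/12) → z = -331/12
  (-13/51, -65/51) → z = -338/51
  (-221/112, 45/56) → z = 229/112
  (-3/61, -15/61) → z = -78/61

The minimum is at (-14/3, -55/12). Substituting into each constraint, equality holds for (2) and (3); the remaining constraints have slack.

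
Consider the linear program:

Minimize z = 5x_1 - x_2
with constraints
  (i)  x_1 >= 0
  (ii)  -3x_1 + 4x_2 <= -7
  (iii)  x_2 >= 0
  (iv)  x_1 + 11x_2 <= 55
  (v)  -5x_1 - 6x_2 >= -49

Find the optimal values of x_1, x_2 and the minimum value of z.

x_1 = 7/3, x_2 = 0, minimum z = 35/3

Corner points and z = 5x_1 - x_2:
  (7/3, 0) → z = 35/3
  (119/19, 56/19) → z = 539/19
  (49/5, 0) → z = 49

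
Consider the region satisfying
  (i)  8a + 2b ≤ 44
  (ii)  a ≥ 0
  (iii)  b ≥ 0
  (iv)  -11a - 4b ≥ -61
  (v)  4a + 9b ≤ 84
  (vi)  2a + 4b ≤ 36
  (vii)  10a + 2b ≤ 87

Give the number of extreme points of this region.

The feasible vertices (each the meet of two boundaries and inside every other half-plane) are:
  (11/2, 0)
  (27/5, 2/5)
  (0, 0)
  (0, 9)
  (25/9, 137/18)

5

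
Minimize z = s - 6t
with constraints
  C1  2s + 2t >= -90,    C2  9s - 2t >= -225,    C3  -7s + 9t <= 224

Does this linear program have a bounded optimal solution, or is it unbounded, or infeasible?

From the feasible point (-315/11, -180/11), moving in the direction (9, 7) keeps every constraint satisfied while z decreases without bound.

unbounded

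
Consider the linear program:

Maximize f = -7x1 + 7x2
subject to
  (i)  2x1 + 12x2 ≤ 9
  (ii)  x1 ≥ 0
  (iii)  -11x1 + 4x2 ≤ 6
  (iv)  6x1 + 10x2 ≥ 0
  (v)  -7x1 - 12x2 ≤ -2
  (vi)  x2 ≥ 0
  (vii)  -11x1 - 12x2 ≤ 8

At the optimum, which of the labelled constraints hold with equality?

(i) and (ii)

Vertices and f = -7x1 + 7x2:
  (0, 3/4) → f = 21/4
  (9/2, 0) → f = -63/2
  (0, 1/6) → f = 7/6
  (2/7, 0) → f = -2

The maximum is at (0, 3/4). Substituting into each constraint, equality holds for (i) and (ii); the remaining constraints have slack.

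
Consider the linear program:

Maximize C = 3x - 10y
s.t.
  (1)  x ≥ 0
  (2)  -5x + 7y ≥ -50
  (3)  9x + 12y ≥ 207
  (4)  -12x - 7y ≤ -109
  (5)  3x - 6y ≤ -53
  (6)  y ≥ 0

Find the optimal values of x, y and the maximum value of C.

Extreme points and C = 3x - 10y:
  (0, 69/4) → C = -345/2
  (671/9, 415/9) → C = -2137/9
  (101/15, 61/5) → C = -509/5
The feasible region is unbounded (it extends along (0, 1), (7, 5)), but C strictly decreases along every unbounded feasible direction, so there is no improving ray and the maximum is attained at a vertex.

x = 101/15, y = 61/5, maximum C = -509/5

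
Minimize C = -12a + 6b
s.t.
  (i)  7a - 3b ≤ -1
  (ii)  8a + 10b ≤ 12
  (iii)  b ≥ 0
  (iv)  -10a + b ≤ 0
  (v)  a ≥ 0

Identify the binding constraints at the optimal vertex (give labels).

Corner points and C = -12a + 6b:
  (13/47, 46/47) → C = 120/47
  (1/23, 10/23) → C = 48/23
  (1/9, 10/9) → C = 16/3

The minimum is at (1/23, 10/23). Substituting into each constraint, equality holds for (i) and (iv); the remaining constraints have slack.

(i) and (iv)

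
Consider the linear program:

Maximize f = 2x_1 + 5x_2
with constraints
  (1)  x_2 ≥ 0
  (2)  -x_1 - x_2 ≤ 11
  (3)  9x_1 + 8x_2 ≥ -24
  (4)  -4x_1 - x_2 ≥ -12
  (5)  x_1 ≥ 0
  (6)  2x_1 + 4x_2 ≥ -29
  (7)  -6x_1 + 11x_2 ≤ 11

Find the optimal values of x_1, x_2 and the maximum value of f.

Extreme points and f = 2x_1 + 5x_2:
  (3, 0) → f = 6
  (0, 0) → f = 0
  (121/50, 58/25) → f = 411/25
  (0, 1) → f = 5

At the optimal vertex, -4x_1 - x_2 = -12 and -6x_1 + 11x_2 = 11.
Solving simultaneously gives x_1 = 121/50, x_2 = 58/25.

x_1 = 121/50, x_2 = 58/25, maximum f = 411/25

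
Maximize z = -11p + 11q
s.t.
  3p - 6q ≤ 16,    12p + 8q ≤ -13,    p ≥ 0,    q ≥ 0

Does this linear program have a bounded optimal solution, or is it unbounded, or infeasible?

The boundaries 3p - 6q = 16 and 12p + 8q = -13 meet at (25/48, -77/32), but that point violates q ≥ 0. Every candidate vertex is excluded by some other constraint, so the feasible region is empty.

infeasible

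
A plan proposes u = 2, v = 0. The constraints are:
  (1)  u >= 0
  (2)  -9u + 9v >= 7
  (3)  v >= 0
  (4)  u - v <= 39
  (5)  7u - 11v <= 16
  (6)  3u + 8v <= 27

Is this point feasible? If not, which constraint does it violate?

Constraint (2): -9u + 9v = -18, which is not ≥ 7. All other constraints are satisfied.

not feasible — violates (2)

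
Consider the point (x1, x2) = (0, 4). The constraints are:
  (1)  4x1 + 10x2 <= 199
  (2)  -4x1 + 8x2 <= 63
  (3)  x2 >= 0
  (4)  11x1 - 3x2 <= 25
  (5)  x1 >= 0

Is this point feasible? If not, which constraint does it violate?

feasible

(1): 40 ≤ 199 ✓
(2): 32 ≤ 63 ✓
(3): 4 ≥ 0 ✓
(4): -12 ≤ 25 ✓
(5): 0 ≥ 0 ✓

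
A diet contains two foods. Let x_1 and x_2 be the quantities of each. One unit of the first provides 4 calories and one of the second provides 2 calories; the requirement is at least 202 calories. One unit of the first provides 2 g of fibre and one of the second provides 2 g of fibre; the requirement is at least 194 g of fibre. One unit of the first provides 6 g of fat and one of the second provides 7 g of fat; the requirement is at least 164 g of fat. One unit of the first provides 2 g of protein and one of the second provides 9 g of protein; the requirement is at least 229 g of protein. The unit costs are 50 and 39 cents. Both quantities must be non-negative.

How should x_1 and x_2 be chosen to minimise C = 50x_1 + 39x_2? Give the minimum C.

The feasible region is unbounded (it extends along (0, 1), (1, 0)), but C strictly increases along every unbounded feasible direction, so there is no improving ray and the minimum is attained at a vertex.

At the optimal vertex, 4x_1 + 2x_2 = 202 and 2x_1 + 2x_2 = 194.
Solving simultaneously gives x_1 = 4, x_2 = 93.

x_1 = 4, x_2 = 93, minimum C = 3827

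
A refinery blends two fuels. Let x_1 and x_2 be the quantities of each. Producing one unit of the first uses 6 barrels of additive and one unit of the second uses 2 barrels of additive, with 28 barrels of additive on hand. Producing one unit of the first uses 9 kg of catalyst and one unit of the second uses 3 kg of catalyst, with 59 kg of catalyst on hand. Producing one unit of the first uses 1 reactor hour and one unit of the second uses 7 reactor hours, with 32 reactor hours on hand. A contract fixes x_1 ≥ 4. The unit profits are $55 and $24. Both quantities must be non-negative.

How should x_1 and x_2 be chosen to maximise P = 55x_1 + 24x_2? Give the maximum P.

x_1 = 4, x_2 = 2, maximum P = 268

Extreme points and P = 55x_1 + 24x_2:
  (14/3, 0) → P = 770/3
  (4, 0) → P = 220
  (4, 2) → P = 268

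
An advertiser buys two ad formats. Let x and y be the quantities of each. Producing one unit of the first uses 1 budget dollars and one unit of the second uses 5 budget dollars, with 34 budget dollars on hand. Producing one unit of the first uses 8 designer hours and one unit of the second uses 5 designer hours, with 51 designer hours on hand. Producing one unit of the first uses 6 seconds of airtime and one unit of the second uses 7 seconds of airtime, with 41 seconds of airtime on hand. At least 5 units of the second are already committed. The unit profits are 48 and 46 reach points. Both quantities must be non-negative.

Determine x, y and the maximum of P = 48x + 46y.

The optimum lies where 6x + 7y = 41 and y = 5.
Solving simultaneously gives x = 1, y = 5.

x = 1, y = 5, maximum P = 278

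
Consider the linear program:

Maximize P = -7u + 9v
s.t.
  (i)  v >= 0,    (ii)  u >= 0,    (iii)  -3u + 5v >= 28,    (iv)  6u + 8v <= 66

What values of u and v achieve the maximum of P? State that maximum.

u = 0, v = 33/4, maximum P = 297/4

Feasible corners and P = -7u + 9v:
  (0, 28/5) → P = 252/5
  (0, 33/4) → P = 297/4
  (53/27, 61/9) → P = 1276/27

The optimum lies where u = 0 and 6u + 8v = 66.
Solving simultaneously gives u = 0, v = 33/4.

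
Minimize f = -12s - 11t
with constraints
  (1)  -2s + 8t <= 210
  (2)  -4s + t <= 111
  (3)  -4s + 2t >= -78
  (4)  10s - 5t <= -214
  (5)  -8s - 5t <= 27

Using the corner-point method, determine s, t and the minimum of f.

Feasible corners and f = -12s - 11t:
  (-331/35, 836/35) → f = -5224/35
  (-633/37, 813/37) → f = -1347/37
  (-241/18, 721/45) → f = -701/45

At the optimal vertex, -2s + 8t = 210 and 10s - 5t = -214.
Solving simultaneously gives s = -331/35, t = 836/35.

s = -331/35, t = 836/35, minimum f = -5224/35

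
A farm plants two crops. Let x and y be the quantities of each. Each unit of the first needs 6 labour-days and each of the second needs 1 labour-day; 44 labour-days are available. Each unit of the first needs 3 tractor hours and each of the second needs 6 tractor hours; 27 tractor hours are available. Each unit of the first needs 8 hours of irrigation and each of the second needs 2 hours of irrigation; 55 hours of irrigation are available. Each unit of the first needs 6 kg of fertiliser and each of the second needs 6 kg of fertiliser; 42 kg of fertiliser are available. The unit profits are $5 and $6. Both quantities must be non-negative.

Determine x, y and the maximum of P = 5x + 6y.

Vertices and P = 5x + 6y:
  (0, 0) → P = 0
  (0, 9/2) → P = 27
  (55/8, 0) → P = 275/8
  (5, 2) → P = 37
  (41/6, 1/6) → P = 211/6

x = 5, y = 2, maximum P = 37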